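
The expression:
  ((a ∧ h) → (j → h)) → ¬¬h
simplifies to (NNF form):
h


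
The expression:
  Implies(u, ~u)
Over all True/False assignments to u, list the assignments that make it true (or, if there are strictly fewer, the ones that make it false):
is true only for:
  u=False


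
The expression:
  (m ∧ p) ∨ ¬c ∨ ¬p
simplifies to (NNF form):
m ∨ ¬c ∨ ¬p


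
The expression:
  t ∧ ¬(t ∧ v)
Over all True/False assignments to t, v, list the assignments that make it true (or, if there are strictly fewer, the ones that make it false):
is true only for:
  t=True, v=False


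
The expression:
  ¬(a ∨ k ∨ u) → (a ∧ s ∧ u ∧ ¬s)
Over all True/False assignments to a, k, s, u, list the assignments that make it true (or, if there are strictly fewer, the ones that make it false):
is false only for:
  a=False, k=False, s=False, u=False;
  a=False, k=False, s=True, u=False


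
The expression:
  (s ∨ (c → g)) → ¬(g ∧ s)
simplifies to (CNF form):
¬g ∨ ¬s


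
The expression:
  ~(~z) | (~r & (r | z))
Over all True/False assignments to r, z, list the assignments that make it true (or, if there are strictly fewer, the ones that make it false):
is true only for:
  r=False, z=True;
  r=True, z=True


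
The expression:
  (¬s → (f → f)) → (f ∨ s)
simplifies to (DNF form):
f ∨ s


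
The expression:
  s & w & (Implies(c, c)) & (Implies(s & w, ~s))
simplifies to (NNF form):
False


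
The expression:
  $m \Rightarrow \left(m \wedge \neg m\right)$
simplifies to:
$\neg m$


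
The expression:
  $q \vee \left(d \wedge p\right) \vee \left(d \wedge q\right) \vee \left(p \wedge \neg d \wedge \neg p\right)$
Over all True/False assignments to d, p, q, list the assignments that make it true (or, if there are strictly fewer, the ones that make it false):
is false only for:
  d=False, p=False, q=False;
  d=False, p=True, q=False;
  d=True, p=False, q=False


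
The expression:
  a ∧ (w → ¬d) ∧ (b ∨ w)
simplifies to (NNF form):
a ∧ (b ∨ w) ∧ (¬d ∨ ¬w)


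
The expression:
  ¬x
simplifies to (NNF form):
¬x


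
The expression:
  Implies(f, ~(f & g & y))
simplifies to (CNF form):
~f | ~g | ~y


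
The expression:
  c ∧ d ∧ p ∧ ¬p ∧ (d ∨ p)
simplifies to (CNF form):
False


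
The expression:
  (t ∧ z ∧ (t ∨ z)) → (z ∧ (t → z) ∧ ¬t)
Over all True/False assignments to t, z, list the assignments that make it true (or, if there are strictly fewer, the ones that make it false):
is false only for:
  t=True, z=True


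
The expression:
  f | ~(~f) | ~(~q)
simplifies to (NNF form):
f | q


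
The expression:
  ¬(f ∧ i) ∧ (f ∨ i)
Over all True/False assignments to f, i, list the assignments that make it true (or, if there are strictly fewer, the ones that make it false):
is true only for:
  f=False, i=True;
  f=True, i=False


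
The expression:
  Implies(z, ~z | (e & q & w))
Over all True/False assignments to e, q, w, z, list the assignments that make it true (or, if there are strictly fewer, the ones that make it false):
is false only for:
  e=False, q=False, w=False, z=True;
  e=False, q=False, w=True, z=True;
  e=False, q=True, w=False, z=True;
  e=False, q=True, w=True, z=True;
  e=True, q=False, w=False, z=True;
  e=True, q=False, w=True, z=True;
  e=True, q=True, w=False, z=True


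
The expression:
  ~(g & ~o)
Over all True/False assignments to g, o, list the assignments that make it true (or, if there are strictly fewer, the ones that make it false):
is false only for:
  g=True, o=False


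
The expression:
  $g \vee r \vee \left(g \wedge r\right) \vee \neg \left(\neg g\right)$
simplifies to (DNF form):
$g \vee r$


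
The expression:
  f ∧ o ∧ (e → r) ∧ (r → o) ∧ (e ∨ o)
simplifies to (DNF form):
(f ∧ o ∧ r) ∨ (f ∧ o ∧ ¬e)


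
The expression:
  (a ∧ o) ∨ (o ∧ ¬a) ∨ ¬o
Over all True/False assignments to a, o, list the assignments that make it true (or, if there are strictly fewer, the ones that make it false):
is always true.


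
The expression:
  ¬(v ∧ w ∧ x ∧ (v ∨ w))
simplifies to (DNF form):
¬v ∨ ¬w ∨ ¬x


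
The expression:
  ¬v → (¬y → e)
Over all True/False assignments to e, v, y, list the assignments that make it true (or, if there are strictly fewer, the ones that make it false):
is false only for:
  e=False, v=False, y=False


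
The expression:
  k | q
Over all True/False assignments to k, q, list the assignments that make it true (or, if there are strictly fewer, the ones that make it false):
is false only for:
  k=False, q=False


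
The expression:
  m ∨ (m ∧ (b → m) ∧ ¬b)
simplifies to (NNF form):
m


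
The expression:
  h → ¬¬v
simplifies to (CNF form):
v ∨ ¬h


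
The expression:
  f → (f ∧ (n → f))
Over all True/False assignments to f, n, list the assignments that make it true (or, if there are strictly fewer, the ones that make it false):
is always true.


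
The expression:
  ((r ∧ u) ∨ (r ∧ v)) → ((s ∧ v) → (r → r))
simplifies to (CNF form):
True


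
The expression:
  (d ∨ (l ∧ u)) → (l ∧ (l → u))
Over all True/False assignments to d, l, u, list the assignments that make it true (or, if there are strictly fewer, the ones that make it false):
is false only for:
  d=True, l=False, u=False;
  d=True, l=False, u=True;
  d=True, l=True, u=False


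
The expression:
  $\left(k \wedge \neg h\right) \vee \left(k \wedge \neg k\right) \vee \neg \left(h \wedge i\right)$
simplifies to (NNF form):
$\neg h \vee \neg i$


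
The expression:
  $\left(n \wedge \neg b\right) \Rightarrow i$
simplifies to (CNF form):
$b \vee i \vee \neg n$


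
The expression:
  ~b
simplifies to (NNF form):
~b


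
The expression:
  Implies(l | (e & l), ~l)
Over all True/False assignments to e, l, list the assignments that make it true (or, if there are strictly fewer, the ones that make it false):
is true only for:
  e=False, l=False;
  e=True, l=False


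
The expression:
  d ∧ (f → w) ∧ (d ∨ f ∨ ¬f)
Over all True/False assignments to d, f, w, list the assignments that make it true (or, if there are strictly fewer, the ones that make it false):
is true only for:
  d=True, f=False, w=False;
  d=True, f=False, w=True;
  d=True, f=True, w=True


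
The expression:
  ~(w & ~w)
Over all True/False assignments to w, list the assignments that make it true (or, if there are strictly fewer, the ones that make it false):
is always true.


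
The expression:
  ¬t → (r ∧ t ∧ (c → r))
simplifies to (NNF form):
t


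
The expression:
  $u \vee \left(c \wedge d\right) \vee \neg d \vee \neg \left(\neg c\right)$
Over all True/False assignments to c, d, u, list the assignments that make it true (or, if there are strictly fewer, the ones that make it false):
is false only for:
  c=False, d=True, u=False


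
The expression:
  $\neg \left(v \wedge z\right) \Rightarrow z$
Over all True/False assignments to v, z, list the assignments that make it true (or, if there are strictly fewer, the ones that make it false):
is true only for:
  v=False, z=True;
  v=True, z=True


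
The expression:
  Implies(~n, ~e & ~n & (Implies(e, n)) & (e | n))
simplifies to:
n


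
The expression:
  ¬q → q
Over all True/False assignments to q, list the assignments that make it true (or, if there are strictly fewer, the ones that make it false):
is true only for:
  q=True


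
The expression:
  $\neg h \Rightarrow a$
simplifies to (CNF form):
$a \vee h$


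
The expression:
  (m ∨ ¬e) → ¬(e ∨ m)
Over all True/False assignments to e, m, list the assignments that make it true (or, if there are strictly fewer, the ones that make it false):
is true only for:
  e=False, m=False;
  e=True, m=False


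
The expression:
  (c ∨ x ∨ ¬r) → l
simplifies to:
l ∨ (r ∧ ¬c ∧ ¬x)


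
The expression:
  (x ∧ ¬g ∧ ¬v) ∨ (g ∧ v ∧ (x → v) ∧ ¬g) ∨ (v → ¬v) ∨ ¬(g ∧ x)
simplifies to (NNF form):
¬g ∨ ¬v ∨ ¬x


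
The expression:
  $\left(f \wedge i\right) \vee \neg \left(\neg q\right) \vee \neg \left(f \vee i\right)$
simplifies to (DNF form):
$q \vee \left(f \wedge i\right) \vee \left(\neg f \wedge \neg i\right)$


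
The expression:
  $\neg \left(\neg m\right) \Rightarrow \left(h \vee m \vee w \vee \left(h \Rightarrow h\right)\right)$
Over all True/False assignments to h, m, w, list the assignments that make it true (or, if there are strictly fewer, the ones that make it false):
is always true.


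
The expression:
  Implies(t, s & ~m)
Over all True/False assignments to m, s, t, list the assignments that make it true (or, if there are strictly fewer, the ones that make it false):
is false only for:
  m=False, s=False, t=True;
  m=True, s=False, t=True;
  m=True, s=True, t=True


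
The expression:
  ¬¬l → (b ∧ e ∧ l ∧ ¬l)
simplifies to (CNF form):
¬l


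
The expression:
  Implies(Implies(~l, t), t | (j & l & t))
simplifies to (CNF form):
t | ~l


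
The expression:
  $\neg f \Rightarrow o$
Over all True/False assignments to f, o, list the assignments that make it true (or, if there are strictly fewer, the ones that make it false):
is false only for:
  f=False, o=False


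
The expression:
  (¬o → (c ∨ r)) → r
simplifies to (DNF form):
r ∨ (¬c ∧ ¬o)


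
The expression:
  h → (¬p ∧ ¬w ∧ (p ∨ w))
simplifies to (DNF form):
¬h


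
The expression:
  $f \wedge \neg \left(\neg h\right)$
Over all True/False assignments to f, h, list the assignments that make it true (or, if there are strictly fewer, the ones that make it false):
is true only for:
  f=True, h=True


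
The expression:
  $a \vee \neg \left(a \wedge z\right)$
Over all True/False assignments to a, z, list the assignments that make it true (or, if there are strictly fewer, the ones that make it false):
is always true.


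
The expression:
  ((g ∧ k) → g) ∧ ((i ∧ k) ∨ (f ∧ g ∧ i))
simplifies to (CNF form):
i ∧ (f ∨ k) ∧ (g ∨ k)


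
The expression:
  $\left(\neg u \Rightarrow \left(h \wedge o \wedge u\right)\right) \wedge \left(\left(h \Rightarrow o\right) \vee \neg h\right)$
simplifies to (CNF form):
$u \wedge \left(o \vee \neg h\right)$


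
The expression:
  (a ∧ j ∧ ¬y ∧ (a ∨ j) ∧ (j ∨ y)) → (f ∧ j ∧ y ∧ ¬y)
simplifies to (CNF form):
y ∨ ¬a ∨ ¬j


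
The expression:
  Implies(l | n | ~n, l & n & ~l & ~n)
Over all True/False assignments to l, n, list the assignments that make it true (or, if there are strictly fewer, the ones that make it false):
is never true.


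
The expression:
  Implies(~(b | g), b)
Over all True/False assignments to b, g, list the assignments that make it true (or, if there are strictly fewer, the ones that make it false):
is false only for:
  b=False, g=False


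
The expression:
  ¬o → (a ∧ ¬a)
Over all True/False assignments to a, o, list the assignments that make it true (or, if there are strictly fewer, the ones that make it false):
is true only for:
  a=False, o=True;
  a=True, o=True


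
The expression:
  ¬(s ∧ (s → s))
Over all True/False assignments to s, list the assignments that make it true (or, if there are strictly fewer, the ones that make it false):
is true only for:
  s=False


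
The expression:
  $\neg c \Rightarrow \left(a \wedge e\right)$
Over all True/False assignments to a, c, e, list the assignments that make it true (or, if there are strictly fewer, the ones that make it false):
is false only for:
  a=False, c=False, e=False;
  a=False, c=False, e=True;
  a=True, c=False, e=False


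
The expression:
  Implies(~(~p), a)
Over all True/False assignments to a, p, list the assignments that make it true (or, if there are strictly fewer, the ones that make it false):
is false only for:
  a=False, p=True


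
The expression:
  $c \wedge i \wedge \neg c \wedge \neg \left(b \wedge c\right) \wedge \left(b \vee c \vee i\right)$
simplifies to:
$\text{False}$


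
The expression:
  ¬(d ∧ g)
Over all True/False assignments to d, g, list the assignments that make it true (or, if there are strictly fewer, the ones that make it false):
is false only for:
  d=True, g=True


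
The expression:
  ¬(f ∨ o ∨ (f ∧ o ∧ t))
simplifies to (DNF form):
¬f ∧ ¬o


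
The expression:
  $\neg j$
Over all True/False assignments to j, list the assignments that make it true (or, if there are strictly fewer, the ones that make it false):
is true only for:
  j=False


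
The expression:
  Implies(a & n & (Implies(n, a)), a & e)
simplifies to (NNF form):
e | ~a | ~n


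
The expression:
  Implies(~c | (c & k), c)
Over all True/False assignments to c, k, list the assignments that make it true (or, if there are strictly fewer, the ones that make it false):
is true only for:
  c=True, k=False;
  c=True, k=True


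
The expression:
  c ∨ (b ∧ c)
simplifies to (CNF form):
c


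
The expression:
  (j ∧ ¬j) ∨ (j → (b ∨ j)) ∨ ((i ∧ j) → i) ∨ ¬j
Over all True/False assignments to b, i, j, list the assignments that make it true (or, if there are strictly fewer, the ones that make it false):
is always true.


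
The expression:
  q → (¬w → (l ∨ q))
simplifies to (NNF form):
True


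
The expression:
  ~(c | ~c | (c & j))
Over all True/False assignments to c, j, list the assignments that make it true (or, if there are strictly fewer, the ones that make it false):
is never true.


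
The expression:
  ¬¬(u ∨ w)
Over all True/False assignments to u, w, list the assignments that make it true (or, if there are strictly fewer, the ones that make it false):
is false only for:
  u=False, w=False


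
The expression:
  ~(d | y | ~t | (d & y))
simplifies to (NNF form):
t & ~d & ~y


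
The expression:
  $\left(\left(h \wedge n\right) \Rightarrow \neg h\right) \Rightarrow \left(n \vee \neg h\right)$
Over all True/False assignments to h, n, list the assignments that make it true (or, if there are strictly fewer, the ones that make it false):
is false only for:
  h=True, n=False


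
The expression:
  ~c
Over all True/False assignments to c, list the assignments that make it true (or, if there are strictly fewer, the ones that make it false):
is true only for:
  c=False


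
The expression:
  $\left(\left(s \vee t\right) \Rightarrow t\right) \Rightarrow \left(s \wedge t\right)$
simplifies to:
$s$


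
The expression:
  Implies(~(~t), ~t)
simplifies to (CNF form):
~t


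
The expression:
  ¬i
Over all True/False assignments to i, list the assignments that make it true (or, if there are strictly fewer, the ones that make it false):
is true only for:
  i=False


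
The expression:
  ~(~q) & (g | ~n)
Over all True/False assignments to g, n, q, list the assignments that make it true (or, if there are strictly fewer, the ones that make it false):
is true only for:
  g=False, n=False, q=True;
  g=True, n=False, q=True;
  g=True, n=True, q=True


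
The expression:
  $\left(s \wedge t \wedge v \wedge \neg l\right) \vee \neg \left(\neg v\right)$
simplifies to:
$v$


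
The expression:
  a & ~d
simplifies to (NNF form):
a & ~d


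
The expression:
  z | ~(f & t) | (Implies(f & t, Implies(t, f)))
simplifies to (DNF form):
True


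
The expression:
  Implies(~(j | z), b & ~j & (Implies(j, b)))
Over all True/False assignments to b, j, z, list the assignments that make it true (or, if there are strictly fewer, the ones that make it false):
is false only for:
  b=False, j=False, z=False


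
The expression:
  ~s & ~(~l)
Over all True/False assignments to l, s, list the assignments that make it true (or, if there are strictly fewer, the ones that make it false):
is true only for:
  l=True, s=False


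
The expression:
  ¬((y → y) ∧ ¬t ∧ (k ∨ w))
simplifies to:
t ∨ (¬k ∧ ¬w)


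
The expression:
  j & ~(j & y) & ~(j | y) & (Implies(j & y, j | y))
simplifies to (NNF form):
False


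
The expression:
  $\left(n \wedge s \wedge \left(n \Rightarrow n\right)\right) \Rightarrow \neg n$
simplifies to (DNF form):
$\neg n \vee \neg s$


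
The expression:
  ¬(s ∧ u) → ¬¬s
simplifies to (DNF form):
s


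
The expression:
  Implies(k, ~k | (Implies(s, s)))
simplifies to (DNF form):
True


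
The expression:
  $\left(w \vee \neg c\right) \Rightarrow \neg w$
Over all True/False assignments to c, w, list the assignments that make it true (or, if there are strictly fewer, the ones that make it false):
is true only for:
  c=False, w=False;
  c=True, w=False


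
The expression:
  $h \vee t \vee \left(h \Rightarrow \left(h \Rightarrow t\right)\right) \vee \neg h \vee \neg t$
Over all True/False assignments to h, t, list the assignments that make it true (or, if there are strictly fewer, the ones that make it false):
is always true.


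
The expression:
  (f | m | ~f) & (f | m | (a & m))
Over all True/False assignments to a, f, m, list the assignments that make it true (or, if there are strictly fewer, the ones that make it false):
is false only for:
  a=False, f=False, m=False;
  a=True, f=False, m=False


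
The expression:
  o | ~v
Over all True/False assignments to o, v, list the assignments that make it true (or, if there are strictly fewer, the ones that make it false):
is false only for:
  o=False, v=True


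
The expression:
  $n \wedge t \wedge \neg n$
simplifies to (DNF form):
$\text{False}$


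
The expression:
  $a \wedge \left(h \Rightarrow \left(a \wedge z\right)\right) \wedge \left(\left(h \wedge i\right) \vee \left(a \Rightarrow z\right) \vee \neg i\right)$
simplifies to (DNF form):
$\left(a \wedge z\right) \vee \left(a \wedge \neg h \wedge \neg i\right)$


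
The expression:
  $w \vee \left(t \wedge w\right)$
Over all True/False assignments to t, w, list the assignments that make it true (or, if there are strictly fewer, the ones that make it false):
is true only for:
  t=False, w=True;
  t=True, w=True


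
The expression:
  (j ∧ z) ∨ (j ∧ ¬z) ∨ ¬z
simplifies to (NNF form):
j ∨ ¬z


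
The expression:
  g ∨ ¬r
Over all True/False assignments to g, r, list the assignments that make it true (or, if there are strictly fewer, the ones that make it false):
is false only for:
  g=False, r=True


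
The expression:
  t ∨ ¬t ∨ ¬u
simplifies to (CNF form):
True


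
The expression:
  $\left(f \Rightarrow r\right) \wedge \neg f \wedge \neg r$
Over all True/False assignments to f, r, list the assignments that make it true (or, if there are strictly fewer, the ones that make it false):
is true only for:
  f=False, r=False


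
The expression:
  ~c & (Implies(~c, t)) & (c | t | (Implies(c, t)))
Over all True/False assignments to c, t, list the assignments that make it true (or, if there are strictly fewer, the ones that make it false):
is true only for:
  c=False, t=True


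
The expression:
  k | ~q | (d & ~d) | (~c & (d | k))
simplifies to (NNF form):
k | ~q | (d & ~c)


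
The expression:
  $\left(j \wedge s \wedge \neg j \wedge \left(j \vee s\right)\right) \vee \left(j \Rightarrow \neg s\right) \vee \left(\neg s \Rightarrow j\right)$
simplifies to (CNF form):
$\text{True}$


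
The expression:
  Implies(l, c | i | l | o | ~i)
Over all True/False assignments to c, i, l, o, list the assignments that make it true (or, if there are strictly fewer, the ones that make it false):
is always true.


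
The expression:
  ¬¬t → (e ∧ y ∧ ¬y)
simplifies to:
¬t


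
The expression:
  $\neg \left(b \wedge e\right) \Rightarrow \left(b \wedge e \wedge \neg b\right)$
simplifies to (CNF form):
$b \wedge e$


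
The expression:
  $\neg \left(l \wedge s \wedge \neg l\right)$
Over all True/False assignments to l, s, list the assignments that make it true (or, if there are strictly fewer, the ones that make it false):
is always true.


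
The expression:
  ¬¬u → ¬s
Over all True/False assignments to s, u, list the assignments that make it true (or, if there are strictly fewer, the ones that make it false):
is false only for:
  s=True, u=True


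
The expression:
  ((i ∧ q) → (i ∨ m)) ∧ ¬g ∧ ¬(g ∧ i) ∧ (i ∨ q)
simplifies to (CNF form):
¬g ∧ (i ∨ q)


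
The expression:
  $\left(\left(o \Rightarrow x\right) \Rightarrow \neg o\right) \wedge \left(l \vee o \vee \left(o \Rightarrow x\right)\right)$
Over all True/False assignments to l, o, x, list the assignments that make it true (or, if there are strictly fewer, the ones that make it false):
is false only for:
  l=False, o=True, x=True;
  l=True, o=True, x=True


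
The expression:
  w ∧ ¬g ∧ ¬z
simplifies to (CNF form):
w ∧ ¬g ∧ ¬z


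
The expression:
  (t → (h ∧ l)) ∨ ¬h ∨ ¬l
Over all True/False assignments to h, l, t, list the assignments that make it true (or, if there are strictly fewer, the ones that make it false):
is always true.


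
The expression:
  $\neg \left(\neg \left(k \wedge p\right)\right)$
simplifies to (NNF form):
$k \wedge p$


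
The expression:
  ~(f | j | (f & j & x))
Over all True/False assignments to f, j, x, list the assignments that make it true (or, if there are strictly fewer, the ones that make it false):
is true only for:
  f=False, j=False, x=False;
  f=False, j=False, x=True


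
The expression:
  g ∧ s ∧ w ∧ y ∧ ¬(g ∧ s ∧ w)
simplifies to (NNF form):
False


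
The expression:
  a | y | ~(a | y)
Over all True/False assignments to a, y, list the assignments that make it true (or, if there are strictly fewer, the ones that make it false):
is always true.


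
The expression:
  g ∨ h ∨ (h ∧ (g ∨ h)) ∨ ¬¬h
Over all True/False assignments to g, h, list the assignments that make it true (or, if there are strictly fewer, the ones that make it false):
is false only for:
  g=False, h=False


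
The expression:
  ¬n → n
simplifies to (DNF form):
n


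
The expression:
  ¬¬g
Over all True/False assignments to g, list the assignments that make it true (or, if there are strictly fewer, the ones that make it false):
is true only for:
  g=True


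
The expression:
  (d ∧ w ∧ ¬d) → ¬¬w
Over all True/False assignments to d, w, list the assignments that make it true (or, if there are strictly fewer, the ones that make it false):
is always true.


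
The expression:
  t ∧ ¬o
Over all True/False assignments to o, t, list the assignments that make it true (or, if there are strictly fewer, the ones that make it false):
is true only for:
  o=False, t=True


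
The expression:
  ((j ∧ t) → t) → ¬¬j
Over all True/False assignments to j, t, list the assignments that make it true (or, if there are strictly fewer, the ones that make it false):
is true only for:
  j=True, t=False;
  j=True, t=True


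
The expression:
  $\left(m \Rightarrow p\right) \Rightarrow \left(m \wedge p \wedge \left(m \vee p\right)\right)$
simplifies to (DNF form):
$m$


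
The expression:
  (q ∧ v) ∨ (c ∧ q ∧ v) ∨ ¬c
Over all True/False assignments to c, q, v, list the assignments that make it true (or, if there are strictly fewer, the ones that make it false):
is false only for:
  c=True, q=False, v=False;
  c=True, q=False, v=True;
  c=True, q=True, v=False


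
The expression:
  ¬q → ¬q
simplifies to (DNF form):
True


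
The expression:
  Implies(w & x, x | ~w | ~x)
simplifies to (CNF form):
True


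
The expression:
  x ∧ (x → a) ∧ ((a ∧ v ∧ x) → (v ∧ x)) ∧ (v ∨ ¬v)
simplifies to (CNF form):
a ∧ x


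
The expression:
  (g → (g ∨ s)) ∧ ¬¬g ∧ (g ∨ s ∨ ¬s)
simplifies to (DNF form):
g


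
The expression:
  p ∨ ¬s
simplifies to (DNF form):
p ∨ ¬s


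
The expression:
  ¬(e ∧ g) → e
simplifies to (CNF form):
e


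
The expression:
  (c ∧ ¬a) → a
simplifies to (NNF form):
a ∨ ¬c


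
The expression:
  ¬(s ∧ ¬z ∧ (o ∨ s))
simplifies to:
z ∨ ¬s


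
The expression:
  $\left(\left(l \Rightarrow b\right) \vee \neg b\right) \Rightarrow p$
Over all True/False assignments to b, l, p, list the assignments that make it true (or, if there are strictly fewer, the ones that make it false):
is true only for:
  b=False, l=False, p=True;
  b=False, l=True, p=True;
  b=True, l=False, p=True;
  b=True, l=True, p=True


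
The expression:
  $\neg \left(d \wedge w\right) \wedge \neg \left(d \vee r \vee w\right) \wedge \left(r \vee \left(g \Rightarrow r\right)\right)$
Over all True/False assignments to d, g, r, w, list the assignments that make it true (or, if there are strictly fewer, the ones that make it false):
is true only for:
  d=False, g=False, r=False, w=False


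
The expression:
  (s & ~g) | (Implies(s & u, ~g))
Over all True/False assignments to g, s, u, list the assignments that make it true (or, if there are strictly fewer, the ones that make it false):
is false only for:
  g=True, s=True, u=True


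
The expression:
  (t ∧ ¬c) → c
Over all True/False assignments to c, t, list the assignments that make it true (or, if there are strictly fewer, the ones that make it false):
is false only for:
  c=False, t=True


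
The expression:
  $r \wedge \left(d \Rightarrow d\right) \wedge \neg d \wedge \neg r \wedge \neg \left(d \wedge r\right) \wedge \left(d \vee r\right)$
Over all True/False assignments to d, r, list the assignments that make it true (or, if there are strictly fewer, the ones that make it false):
is never true.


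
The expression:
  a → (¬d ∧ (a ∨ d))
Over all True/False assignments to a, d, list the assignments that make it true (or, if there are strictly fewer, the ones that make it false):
is false only for:
  a=True, d=True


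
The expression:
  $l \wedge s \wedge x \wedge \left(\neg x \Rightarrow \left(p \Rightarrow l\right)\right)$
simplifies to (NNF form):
$l \wedge s \wedge x$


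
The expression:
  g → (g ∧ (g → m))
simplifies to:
m ∨ ¬g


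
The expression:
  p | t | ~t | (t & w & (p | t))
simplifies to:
True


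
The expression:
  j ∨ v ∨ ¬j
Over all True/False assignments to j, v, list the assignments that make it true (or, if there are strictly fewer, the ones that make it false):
is always true.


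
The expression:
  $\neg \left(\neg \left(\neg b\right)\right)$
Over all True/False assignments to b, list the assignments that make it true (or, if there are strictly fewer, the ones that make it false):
is true only for:
  b=False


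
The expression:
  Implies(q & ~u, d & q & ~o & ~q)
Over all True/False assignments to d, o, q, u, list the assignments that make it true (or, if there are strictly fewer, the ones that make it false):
is false only for:
  d=False, o=False, q=True, u=False;
  d=False, o=True, q=True, u=False;
  d=True, o=False, q=True, u=False;
  d=True, o=True, q=True, u=False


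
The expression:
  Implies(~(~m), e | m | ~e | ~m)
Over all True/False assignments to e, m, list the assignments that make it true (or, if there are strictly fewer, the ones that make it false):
is always true.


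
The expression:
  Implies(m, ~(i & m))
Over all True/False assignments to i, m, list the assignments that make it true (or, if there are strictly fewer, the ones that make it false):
is false only for:
  i=True, m=True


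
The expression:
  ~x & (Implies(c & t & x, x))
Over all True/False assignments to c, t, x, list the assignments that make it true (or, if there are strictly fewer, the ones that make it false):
is true only for:
  c=False, t=False, x=False;
  c=False, t=True, x=False;
  c=True, t=False, x=False;
  c=True, t=True, x=False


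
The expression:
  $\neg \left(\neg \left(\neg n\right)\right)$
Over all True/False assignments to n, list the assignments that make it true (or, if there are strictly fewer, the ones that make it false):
is true only for:
  n=False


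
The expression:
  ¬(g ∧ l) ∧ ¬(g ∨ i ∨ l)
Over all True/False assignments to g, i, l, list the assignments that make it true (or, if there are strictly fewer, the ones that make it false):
is true only for:
  g=False, i=False, l=False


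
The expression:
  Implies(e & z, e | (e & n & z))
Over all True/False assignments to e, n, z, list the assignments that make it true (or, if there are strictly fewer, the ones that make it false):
is always true.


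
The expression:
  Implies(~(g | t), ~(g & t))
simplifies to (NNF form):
True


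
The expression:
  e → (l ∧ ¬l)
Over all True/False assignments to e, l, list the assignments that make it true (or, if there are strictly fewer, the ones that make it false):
is true only for:
  e=False, l=False;
  e=False, l=True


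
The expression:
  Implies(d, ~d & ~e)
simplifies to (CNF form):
~d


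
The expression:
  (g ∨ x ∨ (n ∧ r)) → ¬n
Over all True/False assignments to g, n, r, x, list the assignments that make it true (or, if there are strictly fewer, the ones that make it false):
is false only for:
  g=False, n=True, r=False, x=True;
  g=False, n=True, r=True, x=False;
  g=False, n=True, r=True, x=True;
  g=True, n=True, r=False, x=False;
  g=True, n=True, r=False, x=True;
  g=True, n=True, r=True, x=False;
  g=True, n=True, r=True, x=True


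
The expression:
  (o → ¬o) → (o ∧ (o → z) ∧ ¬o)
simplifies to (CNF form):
o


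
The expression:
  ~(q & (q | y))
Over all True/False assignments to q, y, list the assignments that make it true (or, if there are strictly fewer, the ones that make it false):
is true only for:
  q=False, y=False;
  q=False, y=True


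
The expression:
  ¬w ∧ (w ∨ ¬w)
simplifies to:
¬w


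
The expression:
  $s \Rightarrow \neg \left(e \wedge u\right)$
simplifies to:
$\neg e \vee \neg s \vee \neg u$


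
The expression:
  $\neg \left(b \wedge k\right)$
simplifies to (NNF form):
$\neg b \vee \neg k$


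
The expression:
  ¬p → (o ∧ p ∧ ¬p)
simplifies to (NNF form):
p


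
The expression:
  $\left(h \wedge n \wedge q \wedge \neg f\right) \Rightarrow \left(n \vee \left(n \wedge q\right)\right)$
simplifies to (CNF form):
$\text{True}$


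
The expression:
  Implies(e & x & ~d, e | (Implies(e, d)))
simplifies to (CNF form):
True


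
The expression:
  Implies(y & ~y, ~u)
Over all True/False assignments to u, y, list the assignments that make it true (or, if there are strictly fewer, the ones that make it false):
is always true.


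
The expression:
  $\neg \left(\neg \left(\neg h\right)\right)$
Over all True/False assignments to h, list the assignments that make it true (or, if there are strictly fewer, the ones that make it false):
is true only for:
  h=False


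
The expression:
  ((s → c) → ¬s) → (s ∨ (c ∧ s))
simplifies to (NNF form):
s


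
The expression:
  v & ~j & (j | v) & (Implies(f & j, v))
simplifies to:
v & ~j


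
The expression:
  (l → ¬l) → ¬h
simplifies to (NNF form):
l ∨ ¬h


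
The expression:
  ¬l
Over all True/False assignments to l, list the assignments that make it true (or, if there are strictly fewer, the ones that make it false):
is true only for:
  l=False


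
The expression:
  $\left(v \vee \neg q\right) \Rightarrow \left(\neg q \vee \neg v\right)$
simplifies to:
$\neg q \vee \neg v$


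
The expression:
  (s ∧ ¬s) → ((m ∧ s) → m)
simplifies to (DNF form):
True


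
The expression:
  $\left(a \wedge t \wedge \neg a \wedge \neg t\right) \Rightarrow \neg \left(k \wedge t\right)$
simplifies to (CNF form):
$\text{True}$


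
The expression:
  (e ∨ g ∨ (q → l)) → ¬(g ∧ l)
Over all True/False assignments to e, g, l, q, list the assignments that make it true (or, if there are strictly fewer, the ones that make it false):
is false only for:
  e=False, g=True, l=True, q=False;
  e=False, g=True, l=True, q=True;
  e=True, g=True, l=True, q=False;
  e=True, g=True, l=True, q=True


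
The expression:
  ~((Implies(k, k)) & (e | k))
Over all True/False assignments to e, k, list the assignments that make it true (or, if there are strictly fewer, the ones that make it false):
is true only for:
  e=False, k=False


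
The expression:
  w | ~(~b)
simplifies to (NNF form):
b | w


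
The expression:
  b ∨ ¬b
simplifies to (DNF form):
True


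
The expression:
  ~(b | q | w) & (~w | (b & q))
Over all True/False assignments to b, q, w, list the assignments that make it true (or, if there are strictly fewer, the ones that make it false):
is true only for:
  b=False, q=False, w=False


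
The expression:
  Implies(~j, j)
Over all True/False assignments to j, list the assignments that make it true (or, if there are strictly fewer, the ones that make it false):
is true only for:
  j=True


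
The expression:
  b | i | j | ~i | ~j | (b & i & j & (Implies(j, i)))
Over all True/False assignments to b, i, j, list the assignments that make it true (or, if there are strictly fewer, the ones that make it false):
is always true.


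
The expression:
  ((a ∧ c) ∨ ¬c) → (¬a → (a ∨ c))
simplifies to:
a ∨ c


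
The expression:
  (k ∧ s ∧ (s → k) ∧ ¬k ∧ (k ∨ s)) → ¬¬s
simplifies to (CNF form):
True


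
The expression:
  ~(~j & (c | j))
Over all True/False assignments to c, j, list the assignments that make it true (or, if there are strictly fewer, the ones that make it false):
is false only for:
  c=True, j=False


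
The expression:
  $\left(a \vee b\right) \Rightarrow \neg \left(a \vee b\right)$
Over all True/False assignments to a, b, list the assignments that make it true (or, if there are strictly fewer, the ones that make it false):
is true only for:
  a=False, b=False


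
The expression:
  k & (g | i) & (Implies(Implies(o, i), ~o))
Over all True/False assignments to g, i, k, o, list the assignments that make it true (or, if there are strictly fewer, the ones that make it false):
is true only for:
  g=False, i=True, k=True, o=False;
  g=True, i=False, k=True, o=False;
  g=True, i=False, k=True, o=True;
  g=True, i=True, k=True, o=False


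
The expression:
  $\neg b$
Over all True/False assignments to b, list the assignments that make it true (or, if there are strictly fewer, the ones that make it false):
is true only for:
  b=False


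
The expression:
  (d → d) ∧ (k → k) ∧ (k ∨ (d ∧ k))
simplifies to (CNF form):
k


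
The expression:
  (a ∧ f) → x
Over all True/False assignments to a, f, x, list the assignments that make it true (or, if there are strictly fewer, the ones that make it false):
is false only for:
  a=True, f=True, x=False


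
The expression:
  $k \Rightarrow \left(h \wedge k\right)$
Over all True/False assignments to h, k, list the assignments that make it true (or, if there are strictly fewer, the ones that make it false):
is false only for:
  h=False, k=True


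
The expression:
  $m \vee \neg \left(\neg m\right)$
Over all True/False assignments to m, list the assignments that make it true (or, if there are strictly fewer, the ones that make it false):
is true only for:
  m=True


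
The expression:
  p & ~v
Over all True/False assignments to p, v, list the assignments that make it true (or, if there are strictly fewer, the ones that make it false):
is true only for:
  p=True, v=False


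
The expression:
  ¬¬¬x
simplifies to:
¬x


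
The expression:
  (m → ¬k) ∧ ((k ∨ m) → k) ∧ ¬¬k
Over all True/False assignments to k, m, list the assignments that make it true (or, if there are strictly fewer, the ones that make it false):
is true only for:
  k=True, m=False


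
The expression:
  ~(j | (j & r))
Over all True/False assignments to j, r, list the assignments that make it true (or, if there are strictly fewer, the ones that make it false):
is true only for:
  j=False, r=False;
  j=False, r=True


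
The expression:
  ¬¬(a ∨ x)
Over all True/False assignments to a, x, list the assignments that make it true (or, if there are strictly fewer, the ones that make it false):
is false only for:
  a=False, x=False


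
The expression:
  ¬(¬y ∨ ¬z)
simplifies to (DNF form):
y ∧ z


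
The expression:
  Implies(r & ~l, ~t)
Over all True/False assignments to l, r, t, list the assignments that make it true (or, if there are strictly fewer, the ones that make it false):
is false only for:
  l=False, r=True, t=True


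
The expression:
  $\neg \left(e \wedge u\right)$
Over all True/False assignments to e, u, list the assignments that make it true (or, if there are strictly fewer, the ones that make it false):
is false only for:
  e=True, u=True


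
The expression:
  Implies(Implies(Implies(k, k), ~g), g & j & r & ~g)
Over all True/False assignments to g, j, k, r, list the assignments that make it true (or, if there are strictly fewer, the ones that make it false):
is true only for:
  g=True, j=False, k=False, r=False;
  g=True, j=False, k=False, r=True;
  g=True, j=False, k=True, r=False;
  g=True, j=False, k=True, r=True;
  g=True, j=True, k=False, r=False;
  g=True, j=True, k=False, r=True;
  g=True, j=True, k=True, r=False;
  g=True, j=True, k=True, r=True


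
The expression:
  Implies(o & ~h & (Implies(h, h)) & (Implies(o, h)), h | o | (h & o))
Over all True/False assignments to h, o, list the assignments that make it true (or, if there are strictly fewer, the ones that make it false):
is always true.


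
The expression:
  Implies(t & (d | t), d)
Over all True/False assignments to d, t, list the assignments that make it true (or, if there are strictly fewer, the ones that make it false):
is false only for:
  d=False, t=True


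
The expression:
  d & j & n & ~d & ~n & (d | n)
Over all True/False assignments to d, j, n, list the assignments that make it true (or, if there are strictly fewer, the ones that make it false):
is never true.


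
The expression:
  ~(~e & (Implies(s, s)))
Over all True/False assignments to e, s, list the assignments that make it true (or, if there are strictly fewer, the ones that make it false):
is true only for:
  e=True, s=False;
  e=True, s=True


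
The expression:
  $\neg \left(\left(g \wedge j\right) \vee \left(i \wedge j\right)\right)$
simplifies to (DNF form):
$\left(\neg g \wedge \neg i\right) \vee \neg j$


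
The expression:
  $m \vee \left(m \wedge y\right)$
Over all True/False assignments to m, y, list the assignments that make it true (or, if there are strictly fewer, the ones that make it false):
is true only for:
  m=True, y=False;
  m=True, y=True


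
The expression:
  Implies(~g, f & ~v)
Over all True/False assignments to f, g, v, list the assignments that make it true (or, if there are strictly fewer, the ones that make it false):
is false only for:
  f=False, g=False, v=False;
  f=False, g=False, v=True;
  f=True, g=False, v=True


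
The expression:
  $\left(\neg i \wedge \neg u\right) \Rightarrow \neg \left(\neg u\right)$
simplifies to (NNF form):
$i \vee u$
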